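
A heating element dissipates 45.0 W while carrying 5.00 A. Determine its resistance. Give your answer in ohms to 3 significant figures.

The two known quantities fix the third via R = P / I².
R = 45.0 / (5.000)² = 1.800 Ω

1.80 Ω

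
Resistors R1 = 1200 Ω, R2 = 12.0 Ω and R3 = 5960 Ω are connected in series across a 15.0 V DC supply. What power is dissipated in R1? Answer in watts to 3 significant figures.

Series elements share the same current, so find I first, then use P = I²R.
R_total = 1200 + 12.0 + 5960 = 7172 Ω
I = V / R_total = 15.0 / 7172 = 0.002091 A
P_R1 = I² × R1 = (0.002091)² × 1200 = 0.005249 W

0.00525 W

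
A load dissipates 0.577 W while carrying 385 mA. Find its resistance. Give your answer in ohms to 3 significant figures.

Inverting the appropriate power form: R = P / I².
R = 0.577 / (0.3850)² = 3.893 Ω

3.89 Ω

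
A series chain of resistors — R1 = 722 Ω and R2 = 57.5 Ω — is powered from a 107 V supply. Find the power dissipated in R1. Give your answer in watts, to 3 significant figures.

Series elements share the same current, so find I first, then use P = I²R.
R_total = 722 + 57.5 = 779.5 Ω
I = V / R_total = 107 / 779.5 = 0.1373 A
P_R1 = I² × R1 = (0.1373)² × 722 = 13.60 W

13.6 W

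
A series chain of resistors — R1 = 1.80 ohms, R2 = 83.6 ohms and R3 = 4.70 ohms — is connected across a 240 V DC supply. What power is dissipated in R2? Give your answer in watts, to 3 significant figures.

593 W

Since the resistors are in series they all carry the loop current I = V/R_total; the power in any one is I²R.
R_total = 1.80 + 83.6 + 4.70 = 90.10 Ω
I = V / R_total = 240 / 90.10 = 2.664 A
P_R2 = I² × R2 = (2.664)² × 83.6 = 593.2 W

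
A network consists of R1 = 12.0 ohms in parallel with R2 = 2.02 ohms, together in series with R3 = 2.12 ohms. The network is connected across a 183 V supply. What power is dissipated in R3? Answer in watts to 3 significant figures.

Reduce the parallel combination to a single R_p; the circuit then becomes R_p in series with the remaining resistor.
R_p = (12.0×2.02)/(12.0+2.02) = 1.729 Ω
R_total = R_p + 2.12 = 1.729 + 2.12 = 3.849 Ω
I = V / R_total = 183 / 3.849 = 47.55 A
R3 carries the full series current, so P = I²R.
P_R3 = (47.55)² × 2.12 = 4792 W

4790 W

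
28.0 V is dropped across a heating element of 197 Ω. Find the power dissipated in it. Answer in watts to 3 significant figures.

3.98 W

V and R are stated; P = V²/R avoids computing the current.
P = (28.0 V)² / 197 Ω = 3.980 W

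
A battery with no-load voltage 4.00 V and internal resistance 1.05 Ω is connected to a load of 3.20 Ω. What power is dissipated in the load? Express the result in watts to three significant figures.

2.83 W

Find the circuit current first, then P = I²R for the load (series elements share I).
I = ε / (r + R) = 4.00 / (1.05 + 3.20) = 0.9412 A
P_load = I² R = (0.9412)² × 3.20 = 2.835 W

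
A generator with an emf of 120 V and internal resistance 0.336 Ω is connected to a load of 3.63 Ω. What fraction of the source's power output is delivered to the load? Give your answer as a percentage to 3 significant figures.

91.5 %

The source delivers εI, of which I²R reaches the load and I²r is lost; since I is common, η = R/(R+r).
η = R / (R + r) = 3.63 / (3.63 + 0.336) = 0.9153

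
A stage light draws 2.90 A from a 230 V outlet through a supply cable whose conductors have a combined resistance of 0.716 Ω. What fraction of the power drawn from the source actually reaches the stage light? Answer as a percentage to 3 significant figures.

99.1 %

The supply cable carries the full 2.90 A.
P_line = I² R_line = (2.900)² × 0.716 = 6.022 W
P_source = V I = 230 × 2.900 = 667.0 W; P_load = 661.0 W
η = P_load / P_source = 661.0 / 667.0 = 0.9910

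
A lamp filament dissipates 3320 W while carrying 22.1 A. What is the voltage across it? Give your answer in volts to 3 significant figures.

150 V

Rearranging the power relation for the two known quantities gives V = P / I.
V = 3320 / 22.10 = 150.2 V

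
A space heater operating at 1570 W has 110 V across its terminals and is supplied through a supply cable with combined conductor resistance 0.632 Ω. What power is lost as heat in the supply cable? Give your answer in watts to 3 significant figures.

Only the current and the line resistance are needed for the I²R loss.
I = P / V = 1570 / 110 = 14.27 A through the supply cable.
P_line = I² R_line = (14.27)² × 0.632 = 128.7 W

129 W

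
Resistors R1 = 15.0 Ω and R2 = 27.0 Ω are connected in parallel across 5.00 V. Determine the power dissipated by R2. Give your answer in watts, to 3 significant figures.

The supply voltage appears across each parallel branch — just use P = V²/R2.
P_R2 = V² / R2 = (5.00)² / 27.0 Ω = 0.9259 W

0.926 W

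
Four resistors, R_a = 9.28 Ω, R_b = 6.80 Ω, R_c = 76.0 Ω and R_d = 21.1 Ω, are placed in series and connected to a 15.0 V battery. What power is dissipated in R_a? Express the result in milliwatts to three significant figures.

163 mW

In a series string the same current flows through every resistor — find that current, then P = I²R for the one we want.
R_total = 9.28 + 6.80 + 76.0 + 21.1 = 113.2 Ω
I = V / R_total = 15.0 / 113.2 = 0.1325 A
P_R_a = I² × R_a = (0.1325)² × 9.28 = 0.1630 W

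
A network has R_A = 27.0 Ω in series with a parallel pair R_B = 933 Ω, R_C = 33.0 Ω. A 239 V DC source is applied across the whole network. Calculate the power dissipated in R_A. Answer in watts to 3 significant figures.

445 W

Replace R_B and R_C with their parallel equivalent so the circuit becomes R_A in series with R_p.
R_p = (933×33.0)/(933+33.0) = 31.87 Ω
R_total = 27.0 + 31.87 = 58.87 Ω
I = V / R_total = 239 / 58.87 = 4.060 A
R_A is in the main series path, so its power is I²R_A.
P_R_A = (4.060)² × 27.0 = 445.0 W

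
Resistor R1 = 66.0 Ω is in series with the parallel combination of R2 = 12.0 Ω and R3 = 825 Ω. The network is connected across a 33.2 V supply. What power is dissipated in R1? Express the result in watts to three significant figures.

12.0 W

Reduce the parallel pair to R_p first; the network is then a simple series string.
R_p = (12.0×825)/(12.0+825) = 11.83 Ω
R_total = 66.0 + 11.83 = 77.83 Ω
I = V / R_total = 33.2 / 77.83 = 0.4266 A
R1 is in the main series path, so its power is I²R1.
P_R1 = (0.4266)² × 66.0 = 12.01 W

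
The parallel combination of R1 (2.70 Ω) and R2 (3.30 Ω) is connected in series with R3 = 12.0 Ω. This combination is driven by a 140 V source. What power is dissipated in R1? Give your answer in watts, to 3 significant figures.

88.0 W

Reduce the parallel combination to a single R_p; the circuit then becomes R_p in series with the remaining resistor.
R_p = (2.70×3.30)/(2.70+3.30) = 1.485 Ω
R_total = R_p + 12.0 = 1.485 + 12.0 = 13.48 Ω
I = V / R_total = 140 / 13.48 = 10.38 A
Voltage across the parallel pair: V_p = I × R_p = 10.38 × 1.485 = 15.42 V
R1 has V_p across it, so P = V_p²/R1.
P_R1 = (15.42)² / 2.70 = 88.03 W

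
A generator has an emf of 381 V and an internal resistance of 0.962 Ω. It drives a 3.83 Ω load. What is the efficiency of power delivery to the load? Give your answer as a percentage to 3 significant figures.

η = P_load/(P_load+P_int) = I²R/(I²R+I²r) = R/(R+r) — the I² cancels for series elements.
η = R / (R + r) = 3.83 / (3.83 + 0.962) = 0.7992

79.9 %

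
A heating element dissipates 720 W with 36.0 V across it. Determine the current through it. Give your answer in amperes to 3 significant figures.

Rearranging the power relation for the two known quantities gives I = P / V.
I = 720 / 36.0 = 20.00 A

20.0 A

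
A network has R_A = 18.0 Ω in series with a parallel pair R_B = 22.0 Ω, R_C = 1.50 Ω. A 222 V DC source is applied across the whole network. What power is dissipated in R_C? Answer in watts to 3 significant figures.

First combine the parallel branches into one equivalent R_p, then R_A + R_p is a series pair.
R_p = (22.0×1.50)/(22.0+1.50) = 1.404 Ω
R_total = 18.0 + 1.404 = 19.40 Ω
I = V / R_total = 222 / 19.40 = 11.44 A
Voltage across the parallel pair: V_p = I × R_p = 11.44 × 1.404 = 16.07 V
With V_p across R_C, its power is V_p²/R_C.
P_R_C = (16.07)² / 1.50 = 172.1 W

172 W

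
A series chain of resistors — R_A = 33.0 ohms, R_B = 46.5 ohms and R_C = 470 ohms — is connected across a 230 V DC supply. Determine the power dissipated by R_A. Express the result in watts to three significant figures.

5.78 W

Every series element carries the same I. Get I from the total resistance, then P = I² × R_A.
R_total = 33.0 + 46.5 + 470 = 549.5 Ω
I = V / R_total = 230 / 549.5 = 0.4186 A
P_R_A = I² × R_A = (0.4186)² × 33.0 = 5.781 W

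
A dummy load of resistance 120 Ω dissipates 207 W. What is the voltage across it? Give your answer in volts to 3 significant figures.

The two known quantities fix the third via V = √(P R).
V = √(207 × 120) = 157.6 V

158 V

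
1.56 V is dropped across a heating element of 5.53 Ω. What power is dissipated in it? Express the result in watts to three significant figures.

0.440 W

With V across and R both known, P = V²/R gives the dissipation directly.
P = (1.56 V)² / 5.53 Ω = 0.4401 W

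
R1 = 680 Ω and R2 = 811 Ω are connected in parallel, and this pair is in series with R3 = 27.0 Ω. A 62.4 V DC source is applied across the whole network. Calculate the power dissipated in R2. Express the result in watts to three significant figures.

First find R_p for the parallel pair, then treat R_p + R3 as a series loop.
R_p = (680×811)/(680+811) = 369.9 Ω
R_total = R_p + 27.0 = 369.9 + 27.0 = 396.9 Ω
I = V / R_total = 62.4 / 396.9 = 0.1572 A
Voltage across the parallel pair: V_p = I × R_p = 0.1572 × 369.9 = 58.15 V
Use P = V²/R for R2 with V = V_p.
P_R2 = (58.15)² / 811 = 4.170 W

4.17 W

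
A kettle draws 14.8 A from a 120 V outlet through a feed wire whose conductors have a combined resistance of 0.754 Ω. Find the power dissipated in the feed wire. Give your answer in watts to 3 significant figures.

165 W

The feed wire and load are in series, so the same current flows in both; the loss is I²R_line.
The feed wire carries the full 14.8 A.
P_line = I² R_line = (14.80)² × 0.754 = 165.2 W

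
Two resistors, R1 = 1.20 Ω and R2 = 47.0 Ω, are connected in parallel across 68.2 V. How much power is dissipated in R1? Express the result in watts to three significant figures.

The supply voltage appears across each parallel branch — just use P = V²/R1.
P_R1 = V² / R1 = (68.2)² / 1.20 Ω = 3876 W

3880 W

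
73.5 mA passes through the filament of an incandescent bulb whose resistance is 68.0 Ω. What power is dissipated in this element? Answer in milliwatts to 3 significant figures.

367 mW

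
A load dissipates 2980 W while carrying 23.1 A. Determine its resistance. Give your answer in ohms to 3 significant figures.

5.58 Ω

The two known quantities fix the third via R = P / I².
R = 2980 / (23.10)² = 5.585 Ω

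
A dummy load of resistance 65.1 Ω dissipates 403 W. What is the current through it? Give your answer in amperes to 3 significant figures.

2.49 A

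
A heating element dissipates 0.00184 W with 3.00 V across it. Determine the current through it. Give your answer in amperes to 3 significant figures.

0.000613 A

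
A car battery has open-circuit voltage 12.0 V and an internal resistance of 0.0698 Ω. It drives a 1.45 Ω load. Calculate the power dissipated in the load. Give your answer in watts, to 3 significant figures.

90.4 W

With r and R in series, I = ε/(r+R); the load dissipates I²R.
I = ε / (r + R) = 12.0 / (0.0698 + 1.45) = 7.896 A
P_load = I² R = (7.896)² × 1.45 = 90.40 W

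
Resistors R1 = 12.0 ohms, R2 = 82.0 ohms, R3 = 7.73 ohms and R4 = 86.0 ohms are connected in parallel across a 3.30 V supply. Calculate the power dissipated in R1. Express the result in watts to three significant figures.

The supply voltage appears across each parallel branch — just use P = V²/R1.
P_R1 = V² / R1 = (3.30)² / 12.0 Ω = 0.9075 W

0.907 W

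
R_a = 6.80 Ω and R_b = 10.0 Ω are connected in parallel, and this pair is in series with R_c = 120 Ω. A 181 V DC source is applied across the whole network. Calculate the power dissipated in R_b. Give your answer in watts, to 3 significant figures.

3.49 W

Combine R_a and R_b into their parallel equivalent first, reducing the network to two series resistors.
R_p = (6.80×10.0)/(6.80+10.0) = 4.048 Ω
R_total = R_p + 120 = 4.048 + 120 = 124.0 Ω
I = V / R_total = 181 / 124.0 = 1.459 A
Voltage across the parallel pair: V_p = I × R_p = 1.459 × 4.048 = 5.906 V
Use P = V²/R for R_b with V = V_p.
P_R_b = (5.906)² / 10.0 = 3.488 W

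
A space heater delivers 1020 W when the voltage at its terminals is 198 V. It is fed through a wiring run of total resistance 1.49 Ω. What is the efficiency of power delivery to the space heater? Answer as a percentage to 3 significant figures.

96.3 %

I = P / V = 1020 / 198 = 5.152 A through the wiring run.
P_line = I² R_line = (5.152)² × 1.49 = 39.54 W
P_source = P_load + P_line = 1020 + 39.54 = 1060 W
η = P_load / P_source = 1020 / 1060 = 0.9627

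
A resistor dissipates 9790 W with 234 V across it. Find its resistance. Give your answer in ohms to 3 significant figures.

From P = V I = I²R = V²/R, with the two given quantities we get R = V² / P.
R = (234)² / 9790 = 5.593 Ω

5.59 Ω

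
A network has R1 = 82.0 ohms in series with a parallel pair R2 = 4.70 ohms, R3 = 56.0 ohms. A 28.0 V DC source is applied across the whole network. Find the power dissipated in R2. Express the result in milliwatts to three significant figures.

421 mW

Collapse R2‖R3 to a single equivalent, reducing the network to two series elements.
R_p = (4.70×56.0)/(4.70+56.0) = 4.336 Ω
R_total = 82.0 + 4.336 = 86.34 Ω
I = V / R_total = 28.0 / 86.34 = 0.3243 A
Voltage across the parallel pair: V_p = I × R_p = 0.3243 × 4.336 = 1.406 V
With V_p across R2, its power is V_p²/R2.
P_R2 = (1.406)² / 4.70 = 0.4208 W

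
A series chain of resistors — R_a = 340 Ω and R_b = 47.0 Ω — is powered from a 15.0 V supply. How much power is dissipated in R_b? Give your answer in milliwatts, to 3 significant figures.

70.6 mW

Every series element carries the same I. Get I from the total resistance, then P = I² × R_b.
R_total = 340 + 47.0 = 387.0 Ω
I = V / R_total = 15.0 / 387.0 = 0.03876 A
P_R_b = I² × R_b = (0.03876)² × 47.0 = 0.07061 W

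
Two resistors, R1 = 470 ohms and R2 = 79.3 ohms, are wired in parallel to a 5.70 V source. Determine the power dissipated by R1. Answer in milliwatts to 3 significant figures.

69.1 mW

The supply voltage appears across each parallel branch — just use P = V²/R1.
P_R1 = V² / R1 = (5.70)² / 470 Ω = 0.06913 W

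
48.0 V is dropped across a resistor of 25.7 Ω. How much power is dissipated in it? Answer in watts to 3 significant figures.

89.6 W

With V across and R both known, P = V²/R gives the dissipation directly.
P = (48.0 V)² / 25.7 Ω = 89.65 W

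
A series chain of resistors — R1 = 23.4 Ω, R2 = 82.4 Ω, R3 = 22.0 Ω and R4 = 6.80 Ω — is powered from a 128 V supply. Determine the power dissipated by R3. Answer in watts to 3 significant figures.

19.9 W

The current is common to all series resistors; compute it, then apply P = I²R for the target.
R_total = 23.4 + 82.4 + 22.0 + 6.80 = 134.6 Ω
I = V / R_total = 128 / 134.6 = 0.9510 A
P_R3 = I² × R3 = (0.9510)² × 22.0 = 19.90 W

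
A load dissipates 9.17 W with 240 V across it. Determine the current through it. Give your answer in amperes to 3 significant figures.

0.0382 A

Rearranging the power relation for the two known quantities gives I = P / V.
I = 9.17 / 240 = 0.03821 A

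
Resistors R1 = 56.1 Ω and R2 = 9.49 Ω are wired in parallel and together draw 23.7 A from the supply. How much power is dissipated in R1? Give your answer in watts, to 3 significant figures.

660 W

The branches share the same voltage, but only the total current is given — find V from the equivalent resistance first.
1/R_eq = 1/56.1 + 1/9.49 ⇒ R_eq = 8.117 Ω
V = I_total × R_eq = 23.70 × 8.117 = 192.4 V
P_R1 = V² / R1 = (192.4)² / 56.1 = 659.7 W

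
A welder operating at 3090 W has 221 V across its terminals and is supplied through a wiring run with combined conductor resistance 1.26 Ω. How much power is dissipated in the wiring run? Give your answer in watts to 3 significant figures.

The wiring run is a series resistance carrying the load current; its dissipation is I²R_line.
I = P / V = 3090 / 221 = 13.98 A through the wiring run.
P_line = I² R_line = (13.98)² × 1.26 = 246.3 W

246 W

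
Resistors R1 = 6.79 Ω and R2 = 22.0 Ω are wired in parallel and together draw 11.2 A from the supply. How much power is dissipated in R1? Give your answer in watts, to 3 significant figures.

Only the total current is stated, so first find the parallel equivalent to get the voltage across the combination.
1/R_eq = 1/6.79 + 1/22.0 ⇒ R_eq = 5.189 Ω
V = I_total × R_eq = 11.20 × 5.189 = 58.11 V
P_R1 = V² / R1 = (58.11)² / 6.79 = 497.4 W

497 W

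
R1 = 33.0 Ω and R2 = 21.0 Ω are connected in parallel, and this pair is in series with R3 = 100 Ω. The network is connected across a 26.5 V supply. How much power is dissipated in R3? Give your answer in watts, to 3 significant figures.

Combine R1 and R2 into their parallel equivalent first, reducing the network to two series resistors.
R_p = (33.0×21.0)/(33.0+21.0) = 12.83 Ω
R_total = R_p + 100 = 12.83 + 100 = 112.8 Ω
I = V / R_total = 26.5 / 112.8 = 0.2349 A
R3 carries the full series current, so P = I²R.
P_R3 = (0.2349)² × 100 = 5.516 W

5.52 W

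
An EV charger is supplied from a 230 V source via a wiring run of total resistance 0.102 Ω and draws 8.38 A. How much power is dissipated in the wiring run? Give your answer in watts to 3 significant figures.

7.16 W

Only the current and the line resistance are needed for the I²R loss.
The wiring run carries the full 8.38 A.
P_line = I² R_line = (8.380)² × 0.102 = 7.163 W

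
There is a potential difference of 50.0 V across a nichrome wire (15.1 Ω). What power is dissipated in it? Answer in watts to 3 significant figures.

166 W

With V across and R both known, P = V²/R gives the dissipation directly.
P = (50.0 V)² / 15.1 Ω = 165.6 W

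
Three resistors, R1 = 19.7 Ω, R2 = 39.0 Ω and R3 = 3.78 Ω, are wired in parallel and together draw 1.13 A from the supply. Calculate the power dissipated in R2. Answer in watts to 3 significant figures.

Only the total current is stated, so first find the parallel equivalent to get the voltage across the combination.
1/R_eq = 1/19.7 + 1/39.0 + 1/3.78 ⇒ R_eq = 2.933 Ω
V = I_total × R_eq = 1.130 × 2.933 = 3.314 V
P_R2 = V² / R2 = (3.314)² / 39.0 = 0.2816 W

0.282 W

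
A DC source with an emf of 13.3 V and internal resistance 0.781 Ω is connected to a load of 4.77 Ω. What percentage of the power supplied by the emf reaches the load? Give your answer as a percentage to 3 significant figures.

Both r and R carry the same current, so the power split is just the resistance split: η = R/(R+r).
η = R / (R + r) = 4.77 / (4.77 + 0.781) = 0.8593

85.9 %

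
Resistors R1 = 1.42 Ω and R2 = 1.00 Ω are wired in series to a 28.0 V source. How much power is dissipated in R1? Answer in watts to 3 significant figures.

The current is common to all series resistors; compute it, then apply P = I²R for the target.
R_total = 1.42 + 1.00 = 2.420 Ω
I = V / R_total = 28.0 / 2.420 = 11.57 A
P_R1 = I² × R1 = (11.57)² × 1.42 = 190.1 W

190 W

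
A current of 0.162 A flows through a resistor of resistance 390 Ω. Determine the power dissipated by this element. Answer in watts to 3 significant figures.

10.2 W

Knowing I and R, the power is just I²R — no need to find V first.
P = (0.1620 A)² × 390 Ω = 10.24 W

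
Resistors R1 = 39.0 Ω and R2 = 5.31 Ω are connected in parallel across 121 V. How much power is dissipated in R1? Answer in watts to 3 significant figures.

375 W

The supply voltage appears across each parallel branch — just use P = V²/R1.
P_R1 = V² / R1 = (121)² / 39.0 Ω = 375.4 W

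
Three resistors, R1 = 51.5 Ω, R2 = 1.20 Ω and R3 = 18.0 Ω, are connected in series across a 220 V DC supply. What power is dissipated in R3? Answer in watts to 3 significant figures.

174 W

Every series element carries the same I. Get I from the total resistance, then P = I² × R3.
R_total = 51.5 + 1.20 + 18.0 = 70.70 Ω
I = V / R_total = 220 / 70.70 = 3.112 A
P_R3 = I² × R3 = (3.112)² × 18.0 = 174.3 W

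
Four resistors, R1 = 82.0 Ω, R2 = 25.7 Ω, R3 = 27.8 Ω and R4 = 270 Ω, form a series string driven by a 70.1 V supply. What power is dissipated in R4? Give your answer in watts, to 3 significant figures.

Since the resistors are in series they all carry the loop current I = V/R_total; the power in any one is I²R.
R_total = 82.0 + 25.7 + 27.8 + 270 = 405.5 Ω
I = V / R_total = 70.1 / 405.5 = 0.1729 A
P_R4 = I² × R4 = (0.1729)² × 270 = 8.069 W

8.07 W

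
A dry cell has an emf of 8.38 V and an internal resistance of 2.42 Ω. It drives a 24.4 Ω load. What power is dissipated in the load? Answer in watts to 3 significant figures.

The internal resistance and the load are in series, so the same I flows through both; get I from ε/(r+R), then I²R for the load.
I = ε / (r + R) = 8.38 / (2.42 + 24.4) = 0.3125 A
P_load = I² R = (0.3125)² × 24.4 = 2.382 W

2.38 W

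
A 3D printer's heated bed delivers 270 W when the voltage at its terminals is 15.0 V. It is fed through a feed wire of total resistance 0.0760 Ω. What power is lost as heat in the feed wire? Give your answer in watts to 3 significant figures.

24.6 W

Only the current and the line resistance are needed for the I²R loss.
I = P / V = 270 / 15.0 = 18.00 A through the feed wire.
P_line = I² R_line = (18.00)² × 0.0760 = 24.62 W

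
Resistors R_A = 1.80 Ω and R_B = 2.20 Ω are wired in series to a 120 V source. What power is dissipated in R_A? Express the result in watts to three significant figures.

1620 W

The current is common to all series resistors; compute it, then apply P = I²R for the target.
R_total = 1.80 + 2.20 = 4.000 Ω
I = V / R_total = 120 / 4.000 = 30.00 A
P_R_A = I² × R_A = (30.00)² × 1.80 = 1620 W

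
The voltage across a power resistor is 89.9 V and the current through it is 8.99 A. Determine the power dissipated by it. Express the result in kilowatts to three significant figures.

0.808 kW

Both the voltage across and the current through the element are known, so P = V I applies directly.
P = 89.9 V × 8.990 A = 808.2 W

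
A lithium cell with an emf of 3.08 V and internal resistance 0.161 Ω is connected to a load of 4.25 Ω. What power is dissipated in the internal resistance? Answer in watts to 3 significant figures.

The source's internal resistance is just another series element carrying I; its dissipation is I²r.
I = ε / (r + R) = 3.08 / (0.161 + 4.25) = 0.6983 A
P_int = I² r = (0.6983)² × 0.161 = 0.07850 W

0.0785 W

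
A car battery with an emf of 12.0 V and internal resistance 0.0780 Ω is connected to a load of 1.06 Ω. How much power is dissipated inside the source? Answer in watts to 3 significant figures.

r is in series with the load, so it carries the full circuit current — the loss in it is I²r.
I = ε / (r + R) = 12.0 / (0.0780 + 1.06) = 10.54 A
P_int = I² r = (10.54)² × 0.0780 = 8.673 W

8.67 W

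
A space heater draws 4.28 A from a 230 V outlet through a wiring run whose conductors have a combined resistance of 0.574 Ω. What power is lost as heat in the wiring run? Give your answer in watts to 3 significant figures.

Only the current and the line resistance are needed for the I²R loss.
The wiring run carries the full 4.28 A.
P_line = I² R_line = (4.280)² × 0.574 = 10.51 W

10.5 W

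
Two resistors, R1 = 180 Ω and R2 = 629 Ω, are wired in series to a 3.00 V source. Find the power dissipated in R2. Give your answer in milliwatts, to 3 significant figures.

Since the resistors are in series they all carry the loop current I = V/R_total; the power in any one is I²R.
R_total = 180 + 629 = 809.0 Ω
I = V / R_total = 3.00 / 809.0 = 0.003708 A
P_R2 = I² × R2 = (0.003708)² × 629 = 0.008650 W

8.65 mW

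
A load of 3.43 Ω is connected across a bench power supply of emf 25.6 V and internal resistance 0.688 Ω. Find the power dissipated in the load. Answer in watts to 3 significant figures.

The internal resistance and the load are in series, so the same I flows through both; get I from ε/(r+R), then I²R for the load.
I = ε / (r + R) = 25.6 / (0.688 + 3.43) = 6.217 A
P_load = I² R = (6.217)² × 3.43 = 132.6 W

133 W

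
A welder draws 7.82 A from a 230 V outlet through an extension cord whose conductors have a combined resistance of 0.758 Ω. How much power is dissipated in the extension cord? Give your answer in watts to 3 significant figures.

46.4 W

The extension cord is a series resistance carrying the load current; its dissipation is I²R_line.
The extension cord carries the full 7.82 A.
P_line = I² R_line = (7.820)² × 0.758 = 46.35 W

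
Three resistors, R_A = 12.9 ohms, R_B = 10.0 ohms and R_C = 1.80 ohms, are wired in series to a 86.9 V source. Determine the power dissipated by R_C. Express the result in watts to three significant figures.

22.3 W

In a series string the same current flows through every resistor — find that current, then P = I²R for the one we want.
R_total = 12.9 + 10.0 + 1.80 = 24.70 Ω
I = V / R_total = 86.9 / 24.70 = 3.518 A
P_R_C = I² × R_C = (3.518)² × 1.80 = 22.28 W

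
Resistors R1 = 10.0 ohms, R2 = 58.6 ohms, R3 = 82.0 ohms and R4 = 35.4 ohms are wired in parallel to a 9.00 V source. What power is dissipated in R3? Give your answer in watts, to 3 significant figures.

0.988 W

The supply voltage appears across each parallel branch — just use P = V²/R3.
P_R3 = V² / R3 = (9.00)² / 82.0 Ω = 0.9878 W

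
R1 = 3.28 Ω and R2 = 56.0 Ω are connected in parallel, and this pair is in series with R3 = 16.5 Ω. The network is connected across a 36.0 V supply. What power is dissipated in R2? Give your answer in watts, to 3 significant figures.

0.578 W

Collapse the R1‖R2 pair into one equivalent R_p; then R_p and R3 form a series string.
R_p = (3.28×56.0)/(3.28+56.0) = 3.099 Ω
R_total = R_p + 16.5 = 3.099 + 16.5 = 19.60 Ω
I = V / R_total = 36.0 / 19.60 = 1.837 A
Voltage across the parallel pair: V_p = I × R_p = 1.837 × 3.099 = 5.692 V
R2 sits across V_p; its power is V_p²/R.
P_R2 = (5.692)² / 56.0 = 0.5785 W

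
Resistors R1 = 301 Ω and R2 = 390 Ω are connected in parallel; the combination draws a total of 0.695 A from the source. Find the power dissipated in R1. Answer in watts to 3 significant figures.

46.3 W

Only the total current is stated, so first find the parallel equivalent to get the voltage across the combination.
1/R_eq = 1/301 + 1/390 ⇒ R_eq = 169.9 Ω
V = I_total × R_eq = 0.6950 × 169.9 = 118.1 V
P_R1 = V² / R1 = (118.1)² / 301 = 46.31 W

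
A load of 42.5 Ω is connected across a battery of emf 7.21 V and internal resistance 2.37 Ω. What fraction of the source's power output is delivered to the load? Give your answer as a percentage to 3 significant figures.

94.7 %

Efficiency is P_load / P_total. With a series r and R sharing the same I, P = I²R for each, so η = R/(R+r).
η = R / (R + r) = 42.5 / (42.5 + 2.37) = 0.9472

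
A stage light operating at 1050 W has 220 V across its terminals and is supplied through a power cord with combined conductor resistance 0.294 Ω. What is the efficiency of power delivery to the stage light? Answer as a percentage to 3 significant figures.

99.4 %

I = P / V = 1050 / 220 = 4.773 A through the power cord.
P_line = I² R_line = (4.773)² × 0.294 = 6.697 W
P_source = P_load + P_line = 1050 + 6.697 = 1057 W
η = P_load / P_source = 1050 / 1057 = 0.9937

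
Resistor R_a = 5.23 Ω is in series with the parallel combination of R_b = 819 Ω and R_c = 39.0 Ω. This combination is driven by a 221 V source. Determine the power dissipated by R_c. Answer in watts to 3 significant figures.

963 W

Collapse R_b‖R_c to a single equivalent, reducing the network to two series elements.
R_p = (819×39.0)/(819+39.0) = 37.23 Ω
R_total = 5.23 + 37.23 = 42.46 Ω
I = V / R_total = 221 / 42.46 = 5.205 A
Voltage across the parallel pair: V_p = I × R_p = 5.205 × 37.23 = 193.8 V
With V_p across R_c, its power is V_p²/R_c.
P_R_c = (193.8)² / 39.0 = 962.8 W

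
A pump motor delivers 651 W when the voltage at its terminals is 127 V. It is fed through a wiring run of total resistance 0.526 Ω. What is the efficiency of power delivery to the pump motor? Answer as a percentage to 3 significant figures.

97.9 %

I = P / V = 651 / 127 = 5.126 A through the wiring run.
P_line = I² R_line = (5.126)² × 0.526 = 13.82 W
P_source = P_load + P_line = 651.0 + 13.82 = 664.8 W
η = P_load / P_source = 651.0 / 664.8 = 0.9792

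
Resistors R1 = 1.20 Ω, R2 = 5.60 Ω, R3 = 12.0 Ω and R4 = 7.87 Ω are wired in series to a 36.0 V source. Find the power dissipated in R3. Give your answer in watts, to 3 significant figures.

In a series string the same current flows through every resistor — find that current, then P = I²R for the one we want.
R_total = 1.20 + 5.60 + 12.0 + 7.87 = 26.67 Ω
I = V / R_total = 36.0 / 26.67 = 1.350 A
P_R3 = I² × R3 = (1.350)² × 12.0 = 21.86 W

21.9 W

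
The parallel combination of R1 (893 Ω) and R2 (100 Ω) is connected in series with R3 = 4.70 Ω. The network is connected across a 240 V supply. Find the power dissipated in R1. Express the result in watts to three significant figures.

58.3 W

Reduce the parallel combination to a single R_p; the circuit then becomes R_p in series with the remaining resistor.
R_p = (893×100)/(893+100) = 89.93 Ω
R_total = R_p + 4.70 = 89.93 + 4.70 = 94.63 Ω
I = V / R_total = 240 / 94.63 = 2.536 A
Voltage across the parallel pair: V_p = I × R_p = 2.536 × 89.93 = 228.1 V
R1 has V_p across it, so P = V_p²/R1.
P_R1 = (228.1)² / 893 = 58.25 W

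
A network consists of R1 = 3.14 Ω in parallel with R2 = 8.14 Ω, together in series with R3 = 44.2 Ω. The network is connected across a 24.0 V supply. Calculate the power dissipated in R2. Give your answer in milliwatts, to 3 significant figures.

168 mW

Collapse the R1‖R2 pair into one equivalent R_p; then R_p and R3 form a series string.
R_p = (3.14×8.14)/(3.14+8.14) = 2.266 Ω
R_total = R_p + 44.2 = 2.266 + 44.2 = 46.47 Ω
I = V / R_total = 24.0 / 46.47 = 0.5165 A
Voltage across the parallel pair: V_p = I × R_p = 0.5165 × 2.266 = 1.170 V
R2 has V_p across it, so P = V_p²/R2.
P_R2 = (1.170)² / 8.14 = 0.1683 W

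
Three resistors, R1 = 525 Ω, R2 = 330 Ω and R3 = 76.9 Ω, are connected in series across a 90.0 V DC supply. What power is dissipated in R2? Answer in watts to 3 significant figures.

3.08 W

The current is common to all series resistors; compute it, then apply P = I²R for the target.
R_total = 525 + 330 + 76.9 = 931.9 Ω
I = V / R_total = 90.0 / 931.9 = 0.09658 A
P_R2 = I² × R2 = (0.09658)² × 330 = 3.078 W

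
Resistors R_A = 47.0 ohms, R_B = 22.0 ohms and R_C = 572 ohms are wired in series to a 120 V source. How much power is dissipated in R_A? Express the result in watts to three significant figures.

Every series element carries the same I. Get I from the total resistance, then P = I² × R_A.
R_total = 47.0 + 22.0 + 572 = 641.0 Ω
I = V / R_total = 120 / 641.0 = 0.1872 A
P_R_A = I² × R_A = (0.1872)² × 47.0 = 1.647 W

1.65 W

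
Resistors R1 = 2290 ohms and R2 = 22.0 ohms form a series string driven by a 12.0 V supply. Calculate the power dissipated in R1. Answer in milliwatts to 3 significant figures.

The current is common to all series resistors; compute it, then apply P = I²R for the target.
R_total = 2290 + 22.0 = 2312 Ω
I = V / R_total = 12.0 / 2312 = 0.005190 A
P_R1 = I² × R1 = (0.005190)² × 2290 = 0.06169 W

61.7 mW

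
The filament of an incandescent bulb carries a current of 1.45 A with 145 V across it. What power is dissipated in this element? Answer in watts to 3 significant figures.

V and I are known directly — P = V I, no intermediate step needed.
P = 145 V × 1.450 A = 210.2 W

210 W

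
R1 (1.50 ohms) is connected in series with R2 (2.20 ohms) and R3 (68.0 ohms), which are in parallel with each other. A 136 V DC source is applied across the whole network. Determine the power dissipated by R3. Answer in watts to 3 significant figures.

93.7 W

Collapse R2‖R3 to a single equivalent, reducing the network to two series elements.
R_p = (2.20×68.0)/(2.20+68.0) = 2.131 Ω
R_total = 1.50 + 2.131 = 3.631 Ω
I = V / R_total = 136 / 3.631 = 37.45 A
Voltage across the parallel pair: V_p = I × R_p = 37.45 × 2.131 = 79.82 V
R3 is across V_p, so use P = V²/R for that branch.
P_R3 = (79.82)² / 68.0 = 93.69 W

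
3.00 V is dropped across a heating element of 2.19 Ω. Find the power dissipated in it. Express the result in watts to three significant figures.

We know the drop across the element and its resistance — P = V²/R, one step.
P = (3.00 V)² / 2.19 Ω = 4.110 W

4.11 W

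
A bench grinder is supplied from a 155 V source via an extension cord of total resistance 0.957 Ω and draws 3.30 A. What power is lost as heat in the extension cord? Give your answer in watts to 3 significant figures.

Line loss is just I²R for the cable — we know both I and R_line directly.
The extension cord carries the full 3.30 A.
P_line = I² R_line = (3.300)² × 0.957 = 10.42 W

10.4 W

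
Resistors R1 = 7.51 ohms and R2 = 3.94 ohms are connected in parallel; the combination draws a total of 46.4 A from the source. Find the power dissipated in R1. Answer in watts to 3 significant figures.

1910 W

Parallel branches share V, not I — compute V via R_eq, then use V²/R for the target branch.
1/R_eq = 1/7.51 + 1/3.94 ⇒ R_eq = 2.584 Ω
V = I_total × R_eq = 46.40 × 2.584 = 119.9 V
P_R1 = V² / R1 = (119.9)² / 7.51 = 1915 W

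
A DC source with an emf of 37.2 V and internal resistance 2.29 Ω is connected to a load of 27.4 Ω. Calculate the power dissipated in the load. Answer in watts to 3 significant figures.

With r and R in series, I = ε/(r+R); the load dissipates I²R.
I = ε / (r + R) = 37.2 / (2.29 + 27.4) = 1.253 A
P_load = I² R = (1.253)² × 27.4 = 43.01 W

43.0 W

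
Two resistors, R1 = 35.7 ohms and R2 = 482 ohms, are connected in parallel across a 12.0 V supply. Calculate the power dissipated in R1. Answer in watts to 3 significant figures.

R1 sits directly across the source, so P = V²/R with V = 12.0 V.
P_R1 = V² / R1 = (12.0)² / 35.7 Ω = 4.034 W

4.03 W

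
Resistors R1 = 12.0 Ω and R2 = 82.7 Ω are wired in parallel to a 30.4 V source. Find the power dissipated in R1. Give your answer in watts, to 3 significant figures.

The supply voltage appears across each parallel branch — just use P = V²/R1.
P_R1 = V² / R1 = (30.4)² / 12.0 Ω = 77.01 W

77.0 W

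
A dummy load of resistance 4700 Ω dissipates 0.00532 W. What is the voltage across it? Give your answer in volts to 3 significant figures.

The two known quantities fix the third via V = √(P R).
V = √(0.00532 × 4700) = 5.000 V

5.00 V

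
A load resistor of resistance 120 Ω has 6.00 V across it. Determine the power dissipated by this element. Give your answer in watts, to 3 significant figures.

We know the drop across the element and its resistance — P = V²/R, one step.
P = (6.00 V)² / 120 Ω = 0.3000 W

0.300 W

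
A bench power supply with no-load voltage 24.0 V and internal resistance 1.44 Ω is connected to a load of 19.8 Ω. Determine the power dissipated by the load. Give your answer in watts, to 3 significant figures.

25.3 W

Load and internal resistance form a series loop — compute the loop current, then the load power via I²R.
I = ε / (r + R) = 24.0 / (1.44 + 19.8) = 1.130 A
P_load = I² R = (1.130)² × 19.8 = 25.28 W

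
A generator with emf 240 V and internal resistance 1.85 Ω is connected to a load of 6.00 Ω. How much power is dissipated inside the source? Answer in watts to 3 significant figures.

1730 W

Internal loss is I²r, with I set by the total series resistance r+R.
I = ε / (r + R) = 240 / (1.85 + 6.00) = 30.57 A
P_int = I² r = (30.57)² × 1.85 = 1729 W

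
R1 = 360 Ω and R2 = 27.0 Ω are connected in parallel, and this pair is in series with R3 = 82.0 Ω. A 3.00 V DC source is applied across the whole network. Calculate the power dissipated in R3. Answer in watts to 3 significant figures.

0.0643 W

First find R_p for the parallel pair, then treat R_p + R3 as a series loop.
R_p = (360×27.0)/(360+27.0) = 25.12 Ω
R_total = R_p + 82.0 = 25.12 + 82.0 = 107.1 Ω
I = V / R_total = 3.00 / 107.1 = 0.02801 A
R3 carries the full series current, so P = I²R.
P_R3 = (0.02801)² × 82.0 = 0.06432 W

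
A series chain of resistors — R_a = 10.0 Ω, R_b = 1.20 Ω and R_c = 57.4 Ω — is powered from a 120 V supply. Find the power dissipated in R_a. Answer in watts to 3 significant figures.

In a series string the same current flows through every resistor — find that current, then P = I²R for the one we want.
R_total = 10.0 + 1.20 + 57.4 = 68.60 Ω
I = V / R_total = 120 / 68.60 = 1.749 A
P_R_a = I² × R_a = (1.749)² × 10.0 = 30.60 W

30.6 W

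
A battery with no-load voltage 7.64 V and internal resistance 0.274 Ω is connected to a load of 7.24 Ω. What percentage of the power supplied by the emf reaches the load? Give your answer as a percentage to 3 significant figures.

The source delivers εI, of which I²R reaches the load and I²r is lost; since I is common, η = R/(R+r).
η = R / (R + r) = 7.24 / (7.24 + 0.274) = 0.9635

96.4 %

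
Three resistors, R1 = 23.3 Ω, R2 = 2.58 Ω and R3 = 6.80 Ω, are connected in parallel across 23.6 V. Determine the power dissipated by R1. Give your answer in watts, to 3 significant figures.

23.9 W

Every branch has 23.6 V across it, so for R1 the power is simply V²/R.
P_R1 = V² / R1 = (23.6)² / 23.3 Ω = 23.90 W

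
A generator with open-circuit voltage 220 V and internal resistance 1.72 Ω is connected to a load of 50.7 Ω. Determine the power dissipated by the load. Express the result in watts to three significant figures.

893 W

Load and internal resistance form a series loop — compute the loop current, then the load power via I²R.
I = ε / (r + R) = 220 / (1.72 + 50.7) = 4.197 A
P_load = I² R = (4.197)² × 50.7 = 893.0 W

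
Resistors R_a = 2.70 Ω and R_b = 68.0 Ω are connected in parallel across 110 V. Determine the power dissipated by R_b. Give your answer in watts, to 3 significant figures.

178 W

R_b sits directly across the source, so P = V²/R with V = 110 V.
P_R_b = V² / R_b = (110)² / 68.0 Ω = 177.9 W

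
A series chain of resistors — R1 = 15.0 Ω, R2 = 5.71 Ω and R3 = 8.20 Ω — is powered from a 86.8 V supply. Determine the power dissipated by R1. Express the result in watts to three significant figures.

Series elements share the same current, so find I first, then use P = I²R.
R_total = 15.0 + 5.71 + 8.20 = 28.91 Ω
I = V / R_total = 86.8 / 28.91 = 3.002 A
P_R1 = I² × R1 = (3.002)² × 15.0 = 135.2 W

135 W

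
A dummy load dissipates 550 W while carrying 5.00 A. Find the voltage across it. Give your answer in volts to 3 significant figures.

Rearranging the power relation for the two known quantities gives V = P / I.
V = 550 / 5.000 = 110.0 V

110 V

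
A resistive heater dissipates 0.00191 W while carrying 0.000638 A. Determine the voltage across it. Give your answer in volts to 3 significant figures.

The two known quantities fix the third via V = P / I.
V = 0.00191 / 0.0006380 = 2.994 V

2.99 V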